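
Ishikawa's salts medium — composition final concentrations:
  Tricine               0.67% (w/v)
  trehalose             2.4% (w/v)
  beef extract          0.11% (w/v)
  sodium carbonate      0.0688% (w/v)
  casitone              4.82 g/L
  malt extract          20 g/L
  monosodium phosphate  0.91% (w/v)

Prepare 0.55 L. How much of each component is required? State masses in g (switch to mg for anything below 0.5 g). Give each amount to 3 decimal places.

Tricine 3.685 g; trehalose 13.200 g; beef extract 0.605 g; sodium carbonate 378.400 mg; casitone 2.651 g; malt extract 11.000 g; monosodium phosphate 5.005 g

Scale factor relative to 1 L: 0.55.
Tricine: 0.67% w/v = 6.7 g/L → 6.7 × 0.55 L = 3.685 g
trehalose: 2.4% w/v = 24 g/L → 24 × 0.55 L = 13.200 g
beef extract: 0.11 g per 100 mL × 550 mL ÷ 100 = 0.605 g
sodium carbonate: 0.0688 g per 100 mL × 550 mL ÷ 100 = 0.3784 g = 378.400 mg
casitone: 4.82 g/L × 0.55 L = 2.651 g
malt extract: 20 g/L × 0.55 L = 11.000 g
monosodium phosphate: 0.91% w/v = 9.1 g/L → 9.1 × 0.55 L = 5.005 g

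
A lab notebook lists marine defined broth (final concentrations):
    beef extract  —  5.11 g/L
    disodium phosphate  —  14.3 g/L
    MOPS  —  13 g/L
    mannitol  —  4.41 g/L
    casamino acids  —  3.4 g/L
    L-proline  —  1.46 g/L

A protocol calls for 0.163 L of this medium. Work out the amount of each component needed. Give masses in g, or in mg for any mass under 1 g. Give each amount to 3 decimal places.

beef extract 832.930 mg; disodium phosphate 2.331 g; MOPS 2.119 g; mannitol 718.830 mg; casamino acids 554.200 mg; L-proline 237.980 mg

Working volume: 0.163 L.
beef extract: 5.11 g/L × 0.163 L = 0.83293 g = 832.930 mg
disodium phosphate: 14.3 g/L × 0.163 L = 2.331 g
MOPS: 13 g/L × 0.163 L = 2.119 g
mannitol: 4.41 g/L × 0.163 L = 0.71883 g = 718.830 mg
casamino acids: 3.4 g/L × 0.163 L = 0.5542 g = 554.200 mg
L-proline: 1.46 g/L × 0.163 L = 0.23798 g = 237.980 mg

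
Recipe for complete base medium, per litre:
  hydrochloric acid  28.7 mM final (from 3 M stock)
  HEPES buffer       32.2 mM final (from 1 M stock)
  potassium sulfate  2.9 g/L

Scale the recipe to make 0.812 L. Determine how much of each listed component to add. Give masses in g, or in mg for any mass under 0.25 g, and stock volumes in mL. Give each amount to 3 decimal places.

Working volume: 0.812 L.
hydrochloric acid: C1V1 = C2V2 → 28.7 mM × 812 mL ÷ 3000 mM = 7.768 mL
HEPES buffer: C1V1 = C2V2 → 32.2 mM × 812 mL ÷ 1000 mM = 26.146 mL
potassium sulfate: 2.9 g/L × 0.812 L = 2.355 g

hydrochloric acid 7.768 mL; HEPES buffer 26.146 mL; potassium sulfate 2.355 g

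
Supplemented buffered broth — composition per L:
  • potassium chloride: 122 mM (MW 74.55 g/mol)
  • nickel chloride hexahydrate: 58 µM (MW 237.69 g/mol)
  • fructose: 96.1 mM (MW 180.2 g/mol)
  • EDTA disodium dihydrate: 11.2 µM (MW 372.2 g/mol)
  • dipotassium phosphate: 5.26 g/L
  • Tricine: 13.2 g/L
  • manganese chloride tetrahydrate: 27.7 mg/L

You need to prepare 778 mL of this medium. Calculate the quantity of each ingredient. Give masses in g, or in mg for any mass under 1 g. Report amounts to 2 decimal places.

Scale factor relative to 1 L: 0.778.
potassium chloride: 122 mmol/L × 74.55 g/mol × 0.778 L ÷ 1000 = 7.08 g
nickel chloride hexahydrate: 58 µmol/L × 237.69 g/mol × 0.778 L ÷ 1000 = 10.73 mg
fructose: 96.1 mmol/L × 180.2 g/mol × 0.778 L ÷ 1000 = 13.47 g
EDTA disodium dihydrate: 11.2 µmol/L × 372.2 g/mol × 0.778 L ÷ 1000 = 3.24 mg
dipotassium phosphate: 5.26 g/L × 0.778 L = 4.09 g
Tricine: 13.2 g/L × 0.778 L = 10.27 g
manganese chloride tetrahydrate: 27.7 mg/L × 0.778 L = 21.55 mg

potassium chloride 7.08 g; nickel chloride hexahydrate 10.73 mg; fructose 13.47 g; EDTA disodium dihydrate 3.24 mg; dipotassium phosphate 4.09 g; Tricine 10.27 g; manganese chloride tetrahydrate 21.55 mg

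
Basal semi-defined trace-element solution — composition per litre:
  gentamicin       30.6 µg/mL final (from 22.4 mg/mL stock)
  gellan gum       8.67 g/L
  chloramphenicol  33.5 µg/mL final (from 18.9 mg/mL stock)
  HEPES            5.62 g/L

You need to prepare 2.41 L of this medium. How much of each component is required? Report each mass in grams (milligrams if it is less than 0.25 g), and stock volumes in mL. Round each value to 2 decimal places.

gentamicin 3.29 mL; gellan gum 20.89 g; chloramphenicol 4.27 mL; HEPES 13.54 g

Scale factor relative to 1 L: 2.41.
gentamicin: V = C2·V2/C1 = 30.6 µg/mL × 2410 mL ÷ 22400 µg/mL = 3.29 mL
gellan gum: 8.67 g/L × 2.41 L = 20.89 g
chloramphenicol: C1V1 = C2V2 → 33.5 µg/mL × 2410 mL ÷ 18900 µg/mL = 4.27 mL
HEPES: 5.62 g/L × 2.41 L = 13.54 g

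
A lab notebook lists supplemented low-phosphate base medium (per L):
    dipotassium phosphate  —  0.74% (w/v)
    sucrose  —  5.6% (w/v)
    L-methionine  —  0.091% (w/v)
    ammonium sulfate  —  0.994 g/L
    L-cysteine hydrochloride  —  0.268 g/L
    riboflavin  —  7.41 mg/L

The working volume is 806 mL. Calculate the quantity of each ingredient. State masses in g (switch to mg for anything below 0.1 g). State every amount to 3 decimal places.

Working volume: 806 mL = 0.806 L.
dipotassium phosphate: 0.74 g per 100 mL × 806 mL ÷ 100 = 5.964 g
sucrose: 5.6% w/v = 56 g/L → 56 × 0.806 L = 45.136 g
L-methionine: 0.091% w/v = 0.91 g/L → 0.91 × 0.806 L = 0.733 g
ammonium sulfate: 0.994 g/L × 0.806 L = 0.801 g
L-cysteine hydrochloride: 0.268 g/L × 0.806 L = 0.216 g
riboflavin: 7.41 mg/L × 0.806 L = 5.972 mg

dipotassium phosphate 5.964 g; sucrose 45.136 g; L-methionine 0.733 g; ammonium sulfate 0.801 g; L-cysteine hydrochloride 0.216 g; riboflavin 5.972 mg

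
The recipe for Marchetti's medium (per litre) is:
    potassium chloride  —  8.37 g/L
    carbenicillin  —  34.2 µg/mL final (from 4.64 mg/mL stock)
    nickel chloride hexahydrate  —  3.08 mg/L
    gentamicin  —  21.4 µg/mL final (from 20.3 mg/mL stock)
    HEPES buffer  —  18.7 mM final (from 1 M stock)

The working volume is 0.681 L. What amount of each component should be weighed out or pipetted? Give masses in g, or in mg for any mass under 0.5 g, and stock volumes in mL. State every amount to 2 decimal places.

Scale factor relative to 1 L: 0.681.
potassium chloride: 8.37 g/L × 0.681 L = 5.70 g
carbenicillin: V = C2·V2/C1 = 34.2 µg/mL × 681 mL ÷ 4640 µg/mL = 5.02 mL
nickel chloride hexahydrate: 3.08 mg/L × 0.681 L = 2.10 mg
gentamicin: dilute stock: 21.4 µg/mL × 681 mL ÷ 20300 µg/mL = 0.72 mL
HEPES buffer: C1V1 = C2V2 → 18.7 mM × 681 mL ÷ 1000 mM = 12.73 mL

potassium chloride 5.70 g; carbenicillin 5.02 mL; nickel chloride hexahydrate 2.10 mg; gentamicin 0.72 mL; HEPES buffer 12.73 mL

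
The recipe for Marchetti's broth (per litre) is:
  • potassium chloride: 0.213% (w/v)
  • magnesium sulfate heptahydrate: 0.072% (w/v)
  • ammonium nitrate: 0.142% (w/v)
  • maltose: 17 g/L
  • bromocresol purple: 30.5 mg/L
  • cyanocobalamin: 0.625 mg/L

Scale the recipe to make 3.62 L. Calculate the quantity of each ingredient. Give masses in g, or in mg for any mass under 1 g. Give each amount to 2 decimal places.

potassium chloride 7.71 g; magnesium sulfate heptahydrate 2.61 g; ammonium nitrate 5.14 g; maltose 61.54 g; bromocresol purple 110.41 mg; cyanocobalamin 2.26 mg

Working volume: 3.62 L.
potassium chloride: 0.213 g per 100 mL × 3620 mL ÷ 100 = 7.71 g
magnesium sulfate heptahydrate: 0.072 g per 100 mL × 3620 mL ÷ 100 = 2.61 g
ammonium nitrate: 0.142% w/v = 1.42 g/L → 1.42 × 3.62 L = 5.14 g
maltose: 17 g/L × 3.62 L = 61.54 g
bromocresol purple: 30.5 mg/L × 3.62 L = 110.41 mg
cyanocobalamin: 0.625 mg/L × 3.62 L = 2.26 mg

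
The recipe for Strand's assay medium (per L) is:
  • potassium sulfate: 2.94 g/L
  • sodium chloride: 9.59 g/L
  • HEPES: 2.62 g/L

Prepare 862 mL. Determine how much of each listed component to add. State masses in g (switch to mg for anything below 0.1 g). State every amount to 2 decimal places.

potassium sulfate 2.53 g; sodium chloride 8.27 g; HEPES 2.26 g

Scale factor relative to 1 L: 0.862.
potassium sulfate: 2.94 g/L × 0.862 L = 2.53 g
sodium chloride: 9.59 g/L × 0.862 L = 8.27 g
HEPES: 2.62 g/L × 0.862 L = 2.26 g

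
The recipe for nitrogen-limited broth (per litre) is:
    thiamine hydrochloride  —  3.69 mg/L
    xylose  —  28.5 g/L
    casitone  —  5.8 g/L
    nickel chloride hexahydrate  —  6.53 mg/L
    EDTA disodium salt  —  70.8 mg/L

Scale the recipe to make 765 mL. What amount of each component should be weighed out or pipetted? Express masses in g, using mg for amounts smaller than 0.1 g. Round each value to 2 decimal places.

thiamine hydrochloride 2.82 mg; xylose 21.80 g; casitone 4.44 g; nickel chloride hexahydrate 5.00 mg; EDTA disodium salt 54.16 mg

Scale factor relative to 1 L: 0.765.
thiamine hydrochloride: 3.69 mg/L × 0.765 L = 2.82 mg
xylose: 28.5 g/L × 0.765 L = 21.80 g
casitone: 5.8 g/L × 0.765 L = 4.44 g
nickel chloride hexahydrate: 6.53 mg/L × 0.765 L = 5.00 mg
EDTA disodium salt: 70.8 mg/L × 0.765 L = 54.16 mg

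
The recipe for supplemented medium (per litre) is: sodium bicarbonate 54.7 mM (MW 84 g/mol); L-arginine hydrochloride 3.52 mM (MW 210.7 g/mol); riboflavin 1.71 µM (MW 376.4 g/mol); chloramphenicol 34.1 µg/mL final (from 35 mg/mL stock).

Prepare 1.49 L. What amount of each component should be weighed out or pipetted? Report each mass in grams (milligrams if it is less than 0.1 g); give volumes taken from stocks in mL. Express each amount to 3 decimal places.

sodium bicarbonate 6.846 g; L-arginine hydrochloride 1.105 g; riboflavin 0.959 mg; chloramphenicol 1.452 mL

Scale factor relative to 1 L: 1.49.
sodium bicarbonate: 54.7 mmol/L × 84 g/mol × 1.49 L ÷ 1000 = 6.846 g
L-arginine hydrochloride: 3.52 mmol/L × 210.7 g/mol × 1.49 L ÷ 1000 = 1.105 g
riboflavin: 1.71 µmol/L × 376.4 g/mol × 1.49 L ÷ 1000 = 0.959 mg
chloramphenicol: dilute stock: 34.1 µg/mL × 1490 mL ÷ 35000 µg/mL = 1.452 mL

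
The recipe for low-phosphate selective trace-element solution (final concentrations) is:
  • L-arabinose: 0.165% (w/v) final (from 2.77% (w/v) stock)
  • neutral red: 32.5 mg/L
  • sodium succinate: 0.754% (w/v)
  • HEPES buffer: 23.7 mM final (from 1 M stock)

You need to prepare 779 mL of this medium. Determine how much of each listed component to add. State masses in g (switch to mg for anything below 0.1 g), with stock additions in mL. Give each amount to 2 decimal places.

L-arabinose 46.40 mL; neutral red 25.32 mg; sodium succinate 5.87 g; HEPES buffer 18.46 mL

Target volume = 779 mL = 0.779 L.
L-arabinose: V = C2·V2/C1 = 0.165% ÷ 2.77% × 779 mL = 46.40 mL
neutral red: 32.5 mg/L × 0.779 L = 25.32 mg
sodium succinate: 0.754 g per 100 mL × 779 mL ÷ 100 = 5.87 g
HEPES buffer: V = C2·V2/C1 = 23.7 mM × 779 mL ÷ 1000 mM = 18.46 mL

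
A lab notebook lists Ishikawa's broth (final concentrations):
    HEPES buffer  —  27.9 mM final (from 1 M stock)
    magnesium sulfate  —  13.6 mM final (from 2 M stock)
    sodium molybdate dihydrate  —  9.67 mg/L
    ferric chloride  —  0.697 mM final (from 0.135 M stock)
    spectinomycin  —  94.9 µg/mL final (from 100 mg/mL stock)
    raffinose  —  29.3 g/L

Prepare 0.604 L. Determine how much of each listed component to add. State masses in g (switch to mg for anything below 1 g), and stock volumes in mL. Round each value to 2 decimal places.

Working volume: 0.604 L.
HEPES buffer: C1V1 = C2V2 → 27.9 mM × 604 mL ÷ 1000 mM = 16.85 mL
magnesium sulfate: C1V1 = C2V2 → 13.6 mM × 604 mL ÷ 2000 mM = 4.11 mL
sodium molybdate dihydrate: 9.67 mg/L × 0.604 L = 5.84 mg
ferric chloride: C1V1 = C2V2 → 0.697 mM × 604 mL ÷ 135 mM = 3.12 mL
spectinomycin: C1V1 = C2V2 → 94.9 µg/mL × 604 mL ÷ 100000 µg/mL = 0.57 mL
raffinose: 29.3 g/L × 0.604 L = 17.70 g

HEPES buffer 16.85 mL; magnesium sulfate 4.11 mL; sodium molybdate dihydrate 5.84 mg; ferric chloride 3.12 mL; spectinomycin 0.57 mL; raffinose 17.70 g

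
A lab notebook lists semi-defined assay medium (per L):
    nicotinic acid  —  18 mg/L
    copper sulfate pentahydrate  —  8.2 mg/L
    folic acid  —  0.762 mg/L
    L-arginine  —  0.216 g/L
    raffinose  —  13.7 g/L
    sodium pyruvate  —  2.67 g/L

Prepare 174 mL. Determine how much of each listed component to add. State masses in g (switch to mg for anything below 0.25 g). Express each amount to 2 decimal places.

nicotinic acid 3.13 mg; copper sulfate pentahydrate 1.43 mg; folic acid 0.13 mg; L-arginine 37.58 mg; raffinose 2.38 g; sodium pyruvate 0.46 g

Target volume = 174 mL = 0.174 L.
nicotinic acid: 18 mg/L × 0.174 L = 3.13 mg
copper sulfate pentahydrate: 8.2 mg/L × 0.174 L = 1.43 mg
folic acid: 0.762 mg/L × 0.174 L = 0.13 mg
L-arginine: 0.216 g/L × 0.174 L = 0.037584 g = 37.58 mg
raffinose: 13.7 g/L × 0.174 L = 2.38 g
sodium pyruvate: 2.67 g/L × 0.174 L = 0.46 g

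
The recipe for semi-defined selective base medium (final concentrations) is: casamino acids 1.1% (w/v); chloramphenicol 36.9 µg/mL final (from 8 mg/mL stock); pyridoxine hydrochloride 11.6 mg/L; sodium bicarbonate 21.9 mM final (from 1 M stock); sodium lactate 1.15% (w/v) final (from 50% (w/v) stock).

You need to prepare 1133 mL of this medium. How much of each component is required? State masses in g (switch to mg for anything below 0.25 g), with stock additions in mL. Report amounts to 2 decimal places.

Target volume = 1133 mL = 1.133 L.
casamino acids: 1.1 g per 100 mL × 1133 mL ÷ 100 = 12.46 g
chloramphenicol: C1V1 = C2V2 → 36.9 µg/mL × 1133 mL ÷ 8000 µg/mL = 5.23 mL
pyridoxine hydrochloride: 11.6 mg/L × 1.133 L = 13.14 mg
sodium bicarbonate: dilute stock: 21.9 mM × 1133 mL ÷ 1000 mM = 24.81 mL
sodium lactate: C1V1 = C2V2 → 1.15% ÷ 50% × 1133 mL = 26.06 mL

casamino acids 12.46 g; chloramphenicol 5.23 mL; pyridoxine hydrochloride 13.14 mg; sodium bicarbonate 24.81 mL; sodium lactate 26.06 mL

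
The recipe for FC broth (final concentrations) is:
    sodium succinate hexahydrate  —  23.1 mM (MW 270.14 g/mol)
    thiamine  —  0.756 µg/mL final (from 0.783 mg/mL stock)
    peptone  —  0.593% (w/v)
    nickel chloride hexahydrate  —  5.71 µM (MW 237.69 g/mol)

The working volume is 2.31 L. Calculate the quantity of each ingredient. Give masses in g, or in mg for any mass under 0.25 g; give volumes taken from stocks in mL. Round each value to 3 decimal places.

sodium succinate hexahydrate 14.415 g; thiamine 2.230 mL; peptone 13.698 g; nickel chloride hexahydrate 3.135 mg

Working volume: 2.31 L.
sodium succinate hexahydrate: 23.1 mmol/L × 270.14 g/mol × 2.31 L ÷ 1000 = 14.415 g
thiamine: C1V1 = C2V2 → 0.756 µg/mL × 2310 mL ÷ 783 µg/mL = 2.230 mL
peptone: 0.593 g per 100 mL × 2310 mL ÷ 100 = 13.698 g
nickel chloride hexahydrate: 5.71 µmol/L × 237.69 g/mol × 2.31 L ÷ 1000 = 3.135 mg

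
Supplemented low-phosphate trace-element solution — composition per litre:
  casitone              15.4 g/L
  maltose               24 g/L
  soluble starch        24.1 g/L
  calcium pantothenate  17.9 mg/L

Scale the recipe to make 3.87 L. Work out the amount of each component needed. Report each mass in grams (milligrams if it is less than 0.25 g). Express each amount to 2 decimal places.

Working volume: 3.87 L.
casitone: 15.4 g/L × 3.87 L = 59.60 g
maltose: 24 g/L × 3.87 L = 92.88 g
soluble starch: 24.1 g/L × 3.87 L = 93.27 g
calcium pantothenate: 17.9 mg/L × 3.87 L = 69.27 mg

casitone 59.60 g; maltose 92.88 g; soluble starch 93.27 g; calcium pantothenate 69.27 mg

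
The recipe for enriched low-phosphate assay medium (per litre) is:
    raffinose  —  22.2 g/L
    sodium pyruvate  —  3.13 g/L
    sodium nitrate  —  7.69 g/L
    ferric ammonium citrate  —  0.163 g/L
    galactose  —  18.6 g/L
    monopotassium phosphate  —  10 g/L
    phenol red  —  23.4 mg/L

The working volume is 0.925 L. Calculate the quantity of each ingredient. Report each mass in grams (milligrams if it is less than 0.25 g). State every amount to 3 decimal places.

raffinose 20.535 g; sodium pyruvate 2.895 g; sodium nitrate 7.113 g; ferric ammonium citrate 150.775 mg; galactose 17.205 g; monopotassium phosphate 9.250 g; phenol red 21.645 mg

Scale factor relative to 1 L: 0.925.
raffinose: 22.2 g/L × 0.925 L = 20.535 g
sodium pyruvate: 3.13 g/L × 0.925 L = 2.895 g
sodium nitrate: 7.69 g/L × 0.925 L = 7.113 g
ferric ammonium citrate: 0.163 g/L × 0.925 L = 0.150775 g = 150.775 mg
galactose: 18.6 g/L × 0.925 L = 17.205 g
monopotassium phosphate: 10 g/L × 0.925 L = 9.250 g
phenol red: 23.4 mg/L × 0.925 L = 21.645 mg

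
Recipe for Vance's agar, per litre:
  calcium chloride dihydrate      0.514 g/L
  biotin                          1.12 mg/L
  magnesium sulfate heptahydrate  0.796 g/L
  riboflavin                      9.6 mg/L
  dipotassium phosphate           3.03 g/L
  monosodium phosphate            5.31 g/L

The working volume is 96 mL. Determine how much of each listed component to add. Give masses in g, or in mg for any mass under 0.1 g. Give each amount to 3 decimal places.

calcium chloride dihydrate 49.344 mg; biotin 0.108 mg; magnesium sulfate heptahydrate 76.416 mg; riboflavin 0.922 mg; dipotassium phosphate 0.291 g; monosodium phosphate 0.510 g

Working volume: 96 mL = 0.096 L.
calcium chloride dihydrate: 0.514 g/L × 0.096 L = 0.049344 g = 49.344 mg
biotin: 1.12 mg/L × 0.096 L = 0.108 mg
magnesium sulfate heptahydrate: 0.796 g/L × 0.096 L = 0.076416 g = 76.416 mg
riboflavin: 9.6 mg/L × 0.096 L = 0.922 mg
dipotassium phosphate: 3.03 g/L × 0.096 L = 0.291 g
monosodium phosphate: 5.31 g/L × 0.096 L = 0.510 g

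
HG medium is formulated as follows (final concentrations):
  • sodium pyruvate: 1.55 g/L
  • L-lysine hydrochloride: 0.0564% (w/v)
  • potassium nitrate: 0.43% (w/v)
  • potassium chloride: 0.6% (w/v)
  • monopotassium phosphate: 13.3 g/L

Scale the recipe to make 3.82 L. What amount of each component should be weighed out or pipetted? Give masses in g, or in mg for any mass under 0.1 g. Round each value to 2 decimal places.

sodium pyruvate 5.92 g; L-lysine hydrochloride 2.15 g; potassium nitrate 16.43 g; potassium chloride 22.92 g; monopotassium phosphate 50.81 g

Scale factor relative to 1 L: 3.82.
sodium pyruvate: 1.55 g/L × 3.82 L = 5.92 g
L-lysine hydrochloride: 0.0564 g per 100 mL × 3820 mL ÷ 100 = 2.15 g
potassium nitrate: 0.43 g per 100 mL × 3820 mL ÷ 100 = 16.43 g
potassium chloride: 0.6% w/v = 6 g/L → 6 × 3.82 L = 22.92 g
monopotassium phosphate: 13.3 g/L × 3.82 L = 50.81 g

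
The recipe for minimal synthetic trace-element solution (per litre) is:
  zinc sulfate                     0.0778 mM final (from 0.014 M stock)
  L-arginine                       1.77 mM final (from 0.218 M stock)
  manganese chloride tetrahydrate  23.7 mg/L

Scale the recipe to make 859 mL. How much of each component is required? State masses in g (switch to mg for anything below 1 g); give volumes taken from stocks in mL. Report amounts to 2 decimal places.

zinc sulfate 4.77 mL; L-arginine 6.97 mL; manganese chloride tetrahydrate 20.36 mg

Target volume = 859 mL = 0.859 L.
zinc sulfate: C1V1 = C2V2 → 0.0778 mM × 859 mL ÷ 14 mM = 4.77 mL
L-arginine: dilute stock: 1.77 mM × 859 mL ÷ 218 mM = 6.97 mL
manganese chloride tetrahydrate: 23.7 mg/L × 0.859 L = 20.36 mg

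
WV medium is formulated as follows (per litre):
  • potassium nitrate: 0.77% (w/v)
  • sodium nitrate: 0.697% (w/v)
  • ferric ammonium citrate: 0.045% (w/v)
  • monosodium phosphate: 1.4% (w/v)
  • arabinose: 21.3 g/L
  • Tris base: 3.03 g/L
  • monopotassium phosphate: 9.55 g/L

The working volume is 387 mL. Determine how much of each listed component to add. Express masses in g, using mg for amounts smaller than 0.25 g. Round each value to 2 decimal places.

Target volume = 387 mL = 0.387 L.
potassium nitrate: 0.77% w/v = 7.7 g/L → 7.7 × 0.387 L = 2.98 g
sodium nitrate: 0.697 g per 100 mL × 387 mL ÷ 100 = 2.70 g
ferric ammonium citrate: 0.045 g per 100 mL × 387 mL ÷ 100 = 0.17415 g = 174.15 mg
monosodium phosphate: 1.4% w/v = 14 g/L → 14 × 0.387 L = 5.42 g
arabinose: 21.3 g/L × 0.387 L = 8.24 g
Tris base: 3.03 g/L × 0.387 L = 1.17 g
monopotassium phosphate: 9.55 g/L × 0.387 L = 3.70 g

potassium nitrate 2.98 g; sodium nitrate 2.70 g; ferric ammonium citrate 174.15 mg; monosodium phosphate 5.42 g; arabinose 8.24 g; Tris base 1.17 g; monopotassium phosphate 3.70 g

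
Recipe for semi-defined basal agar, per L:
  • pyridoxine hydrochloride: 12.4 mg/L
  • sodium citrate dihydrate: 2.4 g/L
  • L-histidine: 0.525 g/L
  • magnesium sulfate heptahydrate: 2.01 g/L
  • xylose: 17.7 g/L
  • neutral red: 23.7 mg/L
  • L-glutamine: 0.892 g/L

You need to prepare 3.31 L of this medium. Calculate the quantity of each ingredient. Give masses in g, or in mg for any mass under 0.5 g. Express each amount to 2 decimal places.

pyridoxine hydrochloride 41.04 mg; sodium citrate dihydrate 7.94 g; L-histidine 1.74 g; magnesium sulfate heptahydrate 6.65 g; xylose 58.59 g; neutral red 78.45 mg; L-glutamine 2.95 g

Scale factor relative to 1 L: 3.31.
pyridoxine hydrochloride: 12.4 mg/L × 3.31 L = 41.04 mg
sodium citrate dihydrate: 2.4 g/L × 3.31 L = 7.94 g
L-histidine: 0.525 g/L × 3.31 L = 1.74 g
magnesium sulfate heptahydrate: 2.01 g/L × 3.31 L = 6.65 g
xylose: 17.7 g/L × 3.31 L = 58.59 g
neutral red: 23.7 mg/L × 3.31 L = 78.45 mg
L-glutamine: 0.892 g/L × 3.31 L = 2.95 g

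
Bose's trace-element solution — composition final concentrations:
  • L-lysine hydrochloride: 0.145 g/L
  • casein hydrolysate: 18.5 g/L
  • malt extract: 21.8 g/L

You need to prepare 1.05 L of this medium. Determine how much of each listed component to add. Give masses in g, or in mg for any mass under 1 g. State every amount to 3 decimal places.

L-lysine hydrochloride 152.250 mg; casein hydrolysate 19.425 g; malt extract 22.890 g

Scale factor relative to 1 L: 1.05.
L-lysine hydrochloride: 0.145 g/L × 1.05 L = 0.15225 g = 152.250 mg
casein hydrolysate: 18.5 g/L × 1.05 L = 19.425 g
malt extract: 21.8 g/L × 1.05 L = 22.890 g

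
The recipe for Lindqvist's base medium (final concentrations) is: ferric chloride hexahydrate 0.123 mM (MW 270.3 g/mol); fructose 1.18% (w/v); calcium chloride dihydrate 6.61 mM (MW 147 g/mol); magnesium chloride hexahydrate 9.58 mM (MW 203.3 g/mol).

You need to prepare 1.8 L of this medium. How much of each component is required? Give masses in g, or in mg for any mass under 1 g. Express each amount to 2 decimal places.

ferric chloride hexahydrate 59.84 mg; fructose 21.24 g; calcium chloride dihydrate 1.75 g; magnesium chloride hexahydrate 3.51 g

Working volume: 1.8 L.
ferric chloride hexahydrate: 0.123 mmol/L × 270.3 mg/mmol × 1.8 L = 59.84 mg
fructose: 1.18% w/v = 11.8 g/L → 11.8 × 1.8 L = 21.24 g
calcium chloride dihydrate: 6.61 mmol/L × 147 g/mol × 1.8 L ÷ 1000 = 1.75 g
magnesium chloride hexahydrate: 9.58 mmol/L × 203.3 g/mol × 1.8 L ÷ 1000 = 3.51 g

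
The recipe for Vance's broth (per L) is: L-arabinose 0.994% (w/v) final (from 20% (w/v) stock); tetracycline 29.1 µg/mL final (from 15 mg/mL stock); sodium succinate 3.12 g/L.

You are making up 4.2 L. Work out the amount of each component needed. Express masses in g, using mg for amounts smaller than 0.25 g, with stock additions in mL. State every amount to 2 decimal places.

Working volume: 4.2 L.
L-arabinose: C1V1 = C2V2 → 0.994% ÷ 20% × 4200 mL = 208.74 mL
tetracycline: C1V1 = C2V2 → 29.1 µg/mL × 4200 mL ÷ 15000 µg/mL = 8.15 mL
sodium succinate: 3.12 g/L × 4.2 L = 13.10 g

L-arabinose 208.74 mL; tetracycline 8.15 mL; sodium succinate 13.10 g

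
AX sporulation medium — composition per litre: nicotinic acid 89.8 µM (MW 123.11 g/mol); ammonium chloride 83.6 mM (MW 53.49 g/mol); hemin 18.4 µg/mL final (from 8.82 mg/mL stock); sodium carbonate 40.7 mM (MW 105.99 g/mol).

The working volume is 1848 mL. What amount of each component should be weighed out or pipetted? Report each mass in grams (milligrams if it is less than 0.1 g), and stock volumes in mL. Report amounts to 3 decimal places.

Scale factor relative to 1 L: 1.848.
nicotinic acid: 89.8 µmol/L × 123.11 g/mol × 1.848 L ÷ 1000 = 20.430 mg
ammonium chloride: 83.6 mmol/L × 53.49 g/mol × 1.848 L ÷ 1000 = 8.264 g
hemin: dilute stock: 18.4 µg/mL × 1848 mL ÷ 8820 µg/mL = 3.855 mL
sodium carbonate: 40.7 mmol/L × 105.99 g/mol × 1.848 L ÷ 1000 = 7.972 g

nicotinic acid 20.430 mg; ammonium chloride 8.264 g; hemin 3.855 mL; sodium carbonate 7.972 g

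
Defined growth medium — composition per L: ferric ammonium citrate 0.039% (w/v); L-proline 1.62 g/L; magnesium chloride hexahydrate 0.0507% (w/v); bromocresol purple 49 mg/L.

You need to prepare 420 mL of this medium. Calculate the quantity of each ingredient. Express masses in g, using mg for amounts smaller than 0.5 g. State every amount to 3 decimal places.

ferric ammonium citrate 163.800 mg; L-proline 0.680 g; magnesium chloride hexahydrate 212.940 mg; bromocresol purple 20.580 mg

Working volume: 420 mL = 0.42 L.
ferric ammonium citrate: 0.039 g per 100 mL × 420 mL ÷ 100 = 0.1638 g = 163.800 mg
L-proline: 1.62 g/L × 0.42 L = 0.680 g
magnesium chloride hexahydrate: 0.0507 g per 100 mL × 420 mL ÷ 100 = 0.21294 g = 212.940 mg
bromocresol purple: 49 mg/L × 0.42 L = 20.580 mg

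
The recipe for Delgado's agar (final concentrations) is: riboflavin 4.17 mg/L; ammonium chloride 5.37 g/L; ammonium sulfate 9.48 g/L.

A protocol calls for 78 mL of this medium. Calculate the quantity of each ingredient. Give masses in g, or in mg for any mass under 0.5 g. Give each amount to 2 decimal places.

Scale factor relative to 1 L: 0.078.
riboflavin: 4.17 mg/L × 0.078 L = 0.33 mg
ammonium chloride: 5.37 g/L × 0.078 L = 0.41886 g = 418.86 mg
ammonium sulfate: 9.48 g/L × 0.078 L = 0.74 g

riboflavin 0.33 mg; ammonium chloride 418.86 mg; ammonium sulfate 0.74 g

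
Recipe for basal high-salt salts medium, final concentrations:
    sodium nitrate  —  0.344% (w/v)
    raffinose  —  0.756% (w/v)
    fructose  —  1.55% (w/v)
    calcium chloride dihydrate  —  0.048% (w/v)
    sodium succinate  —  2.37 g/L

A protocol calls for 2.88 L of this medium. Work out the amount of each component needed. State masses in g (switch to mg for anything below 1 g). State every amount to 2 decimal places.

sodium nitrate 9.91 g; raffinose 21.77 g; fructose 44.64 g; calcium chloride dihydrate 1.38 g; sodium succinate 6.83 g

Scale factor relative to 1 L: 2.88.
sodium nitrate: 0.344% w/v = 3.44 g/L → 3.44 × 2.88 L = 9.91 g
raffinose: 0.756% w/v = 7.56 g/L → 7.56 × 2.88 L = 21.77 g
fructose: 1.55 g per 100 mL × 2880 mL ÷ 100 = 44.64 g
calcium chloride dihydrate: 0.048% w/v = 0.48 g/L → 0.48 × 2.88 L = 1.38 g
sodium succinate: 2.37 g/L × 2.88 L = 6.83 g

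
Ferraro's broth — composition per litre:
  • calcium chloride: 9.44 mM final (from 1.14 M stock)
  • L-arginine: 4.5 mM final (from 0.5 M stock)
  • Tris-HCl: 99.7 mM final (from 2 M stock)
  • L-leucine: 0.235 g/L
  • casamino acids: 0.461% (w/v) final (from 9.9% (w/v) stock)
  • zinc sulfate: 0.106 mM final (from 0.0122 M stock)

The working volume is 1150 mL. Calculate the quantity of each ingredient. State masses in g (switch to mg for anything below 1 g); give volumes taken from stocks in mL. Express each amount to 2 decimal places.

Scale factor relative to 1 L: 1.15.
calcium chloride: dilute stock: 9.44 mM × 1150 mL ÷ 1140 mM = 9.52 mL
L-arginine: dilute stock: 4.5 mM × 1150 mL ÷ 500 mM = 10.35 mL
Tris-HCl: C1V1 = C2V2 → 99.7 mM × 1150 mL ÷ 2000 mM = 57.33 mL
L-leucine: 0.235 g/L × 1.15 L = 0.27025 g = 270.25 mg
casamino acids: V = C2·V2/C1 = 0.461% ÷ 9.9% × 1150 mL = 53.55 mL
zinc sulfate: V = C2·V2/C1 = 0.106 mM × 1150 mL ÷ 12.2 mM = 9.99 mL

calcium chloride 9.52 mL; L-arginine 10.35 mL; Tris-HCl 57.33 mL; L-leucine 270.25 mg; casamino acids 53.55 mL; zinc sulfate 9.99 mL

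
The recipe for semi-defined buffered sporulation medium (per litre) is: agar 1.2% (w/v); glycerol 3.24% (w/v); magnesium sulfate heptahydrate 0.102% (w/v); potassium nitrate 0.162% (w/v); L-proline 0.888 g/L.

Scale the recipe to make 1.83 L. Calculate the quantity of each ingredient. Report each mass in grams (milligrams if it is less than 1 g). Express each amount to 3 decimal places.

Scale factor relative to 1 L: 1.83.
agar: 1.2% w/v = 12 g/L → 12 × 1.83 L = 21.960 g
glycerol: 3.24 g per 100 mL × 1830 mL ÷ 100 = 59.292 g
magnesium sulfate heptahydrate: 0.102 g per 100 mL × 1830 mL ÷ 100 = 1.867 g
potassium nitrate: 0.162% w/v = 1.62 g/L → 1.62 × 1.83 L = 2.965 g
L-proline: 0.888 g/L × 1.83 L = 1.625 g

agar 21.960 g; glycerol 59.292 g; magnesium sulfate heptahydrate 1.867 g; potassium nitrate 2.965 g; L-proline 1.625 g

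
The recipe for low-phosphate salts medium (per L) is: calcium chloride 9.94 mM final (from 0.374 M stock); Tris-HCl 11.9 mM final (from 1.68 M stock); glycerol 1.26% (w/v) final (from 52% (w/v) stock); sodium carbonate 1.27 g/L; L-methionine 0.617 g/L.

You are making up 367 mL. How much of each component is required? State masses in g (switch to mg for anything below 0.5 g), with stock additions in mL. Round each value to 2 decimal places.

Scale factor relative to 1 L: 0.367.
calcium chloride: V = C2·V2/C1 = 9.94 mM × 367 mL ÷ 374 mM = 9.75 mL
Tris-HCl: C1V1 = C2V2 → 11.9 mM × 367 mL ÷ 1680 mM = 2.60 mL
glycerol: V = C2·V2/C1 = 1.26% ÷ 52% × 367 mL = 8.89 mL
sodium carbonate: 1.27 g/L × 0.367 L = 0.46609 g = 466.09 mg
L-methionine: 0.617 g/L × 0.367 L = 0.226439 g = 226.44 mg

calcium chloride 9.75 mL; Tris-HCl 2.60 mL; glycerol 8.89 mL; sodium carbonate 466.09 mg; L-methionine 226.44 mg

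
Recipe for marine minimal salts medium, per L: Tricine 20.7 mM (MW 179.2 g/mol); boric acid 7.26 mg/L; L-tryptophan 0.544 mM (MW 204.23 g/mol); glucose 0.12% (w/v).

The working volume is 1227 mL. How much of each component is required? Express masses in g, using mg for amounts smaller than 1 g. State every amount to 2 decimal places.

Working volume: 1227 mL = 1.227 L.
Tricine: 20.7 mmol/L × 179.2 g/mol × 1.227 L ÷ 1000 = 4.55 g
boric acid: 7.26 mg/L × 1.227 L = 8.91 mg
L-tryptophan: 0.544 mmol/L × 204.23 mg/mmol × 1.227 L = 136.32 mg
glucose: 0.12 g per 100 mL × 1227 mL ÷ 100 = 1.47 g

Tricine 4.55 g; boric acid 8.91 mg; L-tryptophan 136.32 mg; glucose 1.47 g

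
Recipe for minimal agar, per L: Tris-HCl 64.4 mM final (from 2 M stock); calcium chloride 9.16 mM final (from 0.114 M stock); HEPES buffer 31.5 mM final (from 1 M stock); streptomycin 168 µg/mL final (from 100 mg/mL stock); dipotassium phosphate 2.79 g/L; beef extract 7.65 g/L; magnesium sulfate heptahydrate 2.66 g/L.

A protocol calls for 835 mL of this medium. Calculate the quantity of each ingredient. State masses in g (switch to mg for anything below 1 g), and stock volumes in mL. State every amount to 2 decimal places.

Working volume: 835 mL = 0.835 L.
Tris-HCl: dilute stock: 64.4 mM × 835 mL ÷ 2000 mM = 26.89 mL
calcium chloride: dilute stock: 9.16 mM × 835 mL ÷ 114 mM = 67.09 mL
HEPES buffer: V = C2·V2/C1 = 31.5 mM × 835 mL ÷ 1000 mM = 26.30 mL
streptomycin: C1V1 = C2V2 → 168 µg/mL × 835 mL ÷ 100000 µg/mL = 1.40 mL
dipotassium phosphate: 2.79 g/L × 0.835 L = 2.33 g
beef extract: 7.65 g/L × 0.835 L = 6.39 g
magnesium sulfate heptahydrate: 2.66 g/L × 0.835 L = 2.22 g

Tris-HCl 26.89 mL; calcium chloride 67.09 mL; HEPES buffer 26.30 mL; streptomycin 1.40 mL; dipotassium phosphate 2.33 g; beef extract 6.39 g; magnesium sulfate heptahydrate 2.22 g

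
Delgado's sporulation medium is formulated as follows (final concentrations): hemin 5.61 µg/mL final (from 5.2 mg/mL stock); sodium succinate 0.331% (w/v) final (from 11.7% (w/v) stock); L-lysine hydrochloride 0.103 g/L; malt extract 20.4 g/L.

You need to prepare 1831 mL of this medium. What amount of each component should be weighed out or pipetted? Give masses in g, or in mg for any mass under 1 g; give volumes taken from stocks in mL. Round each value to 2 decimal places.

Working volume: 1831 mL = 1.831 L.
hemin: C1V1 = C2V2 → 5.61 µg/mL × 1831 mL ÷ 5200 µg/mL = 1.98 mL
sodium succinate: dilute stock: 0.331% ÷ 11.7% × 1831 mL = 51.80 mL
L-lysine hydrochloride: 0.103 g/L × 1.831 L = 0.188593 g = 188.59 mg
malt extract: 20.4 g/L × 1.831 L = 37.35 g

hemin 1.98 mL; sodium succinate 51.80 mL; L-lysine hydrochloride 188.59 mg; malt extract 37.35 g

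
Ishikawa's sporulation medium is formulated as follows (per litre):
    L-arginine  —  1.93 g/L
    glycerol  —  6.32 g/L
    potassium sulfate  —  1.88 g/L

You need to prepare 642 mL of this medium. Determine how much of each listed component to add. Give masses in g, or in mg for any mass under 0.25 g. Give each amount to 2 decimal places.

L-arginine 1.24 g; glycerol 4.06 g; potassium sulfate 1.21 g

Scale factor relative to 1 L: 0.642.
L-arginine: 1.93 g/L × 0.642 L = 1.24 g
glycerol: 6.32 g/L × 0.642 L = 4.06 g
potassium sulfate: 1.88 g/L × 0.642 L = 1.21 g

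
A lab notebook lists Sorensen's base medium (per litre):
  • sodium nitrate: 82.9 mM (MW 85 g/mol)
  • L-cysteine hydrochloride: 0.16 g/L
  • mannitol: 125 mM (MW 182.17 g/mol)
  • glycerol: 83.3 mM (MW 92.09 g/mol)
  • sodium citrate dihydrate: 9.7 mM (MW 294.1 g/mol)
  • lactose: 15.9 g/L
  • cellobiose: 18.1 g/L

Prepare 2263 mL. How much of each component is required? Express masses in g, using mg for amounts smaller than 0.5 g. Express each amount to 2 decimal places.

Target volume = 2263 mL = 2.263 L.
sodium nitrate: 82.9 mmol/L × 85 g/mol × 2.263 L ÷ 1000 = 15.95 g
L-cysteine hydrochloride: 0.16 g/L × 2.263 L = 0.36208 g = 362.08 mg
mannitol: 125 mmol/L × 182.17 g/mol × 2.263 L ÷ 1000 = 51.53 g
glycerol: 83.3 mmol/L × 92.09 g/mol × 2.263 L ÷ 1000 = 17.36 g
sodium citrate dihydrate: 9.7 mmol/L × 294.1 g/mol × 2.263 L ÷ 1000 = 6.46 g
lactose: 15.9 g/L × 2.263 L = 35.98 g
cellobiose: 18.1 g/L × 2.263 L = 40.96 g

sodium nitrate 15.95 g; L-cysteine hydrochloride 362.08 mg; mannitol 51.53 g; glycerol 17.36 g; sodium citrate dihydrate 6.46 g; lactose 35.98 g; cellobiose 40.96 g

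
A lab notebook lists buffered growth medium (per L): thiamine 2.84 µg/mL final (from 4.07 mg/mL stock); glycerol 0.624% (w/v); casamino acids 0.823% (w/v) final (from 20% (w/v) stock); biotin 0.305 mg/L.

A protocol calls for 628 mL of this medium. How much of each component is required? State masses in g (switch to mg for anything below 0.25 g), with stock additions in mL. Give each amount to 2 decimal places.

Working volume: 628 mL = 0.628 L.
thiamine: dilute stock: 2.84 µg/mL × 628 mL ÷ 4070 µg/mL = 0.44 mL
glycerol: 0.624 g per 100 mL × 628 mL ÷ 100 = 3.92 g
casamino acids: C1V1 = C2V2 → 0.823% ÷ 20% × 628 mL = 25.84 mL
biotin: 0.305 mg/L × 0.628 L = 0.19 mg

thiamine 0.44 mL; glycerol 3.92 g; casamino acids 25.84 mL; biotin 0.19 mg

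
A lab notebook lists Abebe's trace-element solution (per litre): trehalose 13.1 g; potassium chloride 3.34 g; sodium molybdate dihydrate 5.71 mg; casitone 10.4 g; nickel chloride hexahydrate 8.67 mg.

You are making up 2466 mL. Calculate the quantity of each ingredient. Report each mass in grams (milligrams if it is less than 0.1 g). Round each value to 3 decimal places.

Ratio of target to recipe volume: 2466 / 1000 = 2.466.
trehalose: 13.1 g × (2466 mL / 1000 mL) = 32.305 g
potassium chloride: 3.34 g × (2466 mL / 1000 mL) = 8.236 g
sodium molybdate dihydrate: 5.71 mg × (2466 mL / 1000 mL) = 14.081 mg
casitone: 10.4 g × (2466 mL / 1000 mL) = 25.646 g
nickel chloride hexahydrate: 8.67 mg × (2466 mL / 1000 mL) = 21.380 mg

trehalose 32.305 g; potassium chloride 8.236 g; sodium molybdate dihydrate 14.081 mg; casitone 25.646 g; nickel chloride hexahydrate 21.380 mg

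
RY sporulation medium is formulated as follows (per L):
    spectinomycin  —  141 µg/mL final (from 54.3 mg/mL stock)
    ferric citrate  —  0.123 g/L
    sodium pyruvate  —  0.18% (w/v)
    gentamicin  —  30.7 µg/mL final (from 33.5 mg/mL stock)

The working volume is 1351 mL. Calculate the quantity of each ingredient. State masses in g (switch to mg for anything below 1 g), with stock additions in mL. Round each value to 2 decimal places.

spectinomycin 3.51 mL; ferric citrate 166.17 mg; sodium pyruvate 2.43 g; gentamicin 1.24 mL

Target volume = 1351 mL = 1.351 L.
spectinomycin: V = C2·V2/C1 = 141 µg/mL × 1351 mL ÷ 54300 µg/mL = 3.51 mL
ferric citrate: 0.123 g/L × 1.351 L = 0.166173 g = 166.17 mg
sodium pyruvate: 0.18 g per 100 mL × 1351 mL ÷ 100 = 2.43 g
gentamicin: dilute stock: 30.7 µg/mL × 1351 mL ÷ 33500 µg/mL = 1.24 mL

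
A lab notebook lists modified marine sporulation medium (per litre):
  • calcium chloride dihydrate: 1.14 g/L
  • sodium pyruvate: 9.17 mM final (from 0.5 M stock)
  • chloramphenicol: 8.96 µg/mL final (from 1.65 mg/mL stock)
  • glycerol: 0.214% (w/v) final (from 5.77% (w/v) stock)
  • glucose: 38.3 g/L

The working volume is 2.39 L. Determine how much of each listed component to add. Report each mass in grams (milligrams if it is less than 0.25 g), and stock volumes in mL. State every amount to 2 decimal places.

Scale factor relative to 1 L: 2.39.
calcium chloride dihydrate: 1.14 g/L × 2.39 L = 2.72 g
sodium pyruvate: C1V1 = C2V2 → 9.17 mM × 2390 mL ÷ 500 mM = 43.83 mL
chloramphenicol: C1V1 = C2V2 → 8.96 µg/mL × 2390 mL ÷ 1650 µg/mL = 12.98 mL
glycerol: V = C2·V2/C1 = 0.214% ÷ 5.77% × 2390 mL = 88.64 mL
glucose: 38.3 g/L × 2.39 L = 91.54 g

calcium chloride dihydrate 2.72 g; sodium pyruvate 43.83 mL; chloramphenicol 12.98 mL; glycerol 88.64 mL; glucose 91.54 g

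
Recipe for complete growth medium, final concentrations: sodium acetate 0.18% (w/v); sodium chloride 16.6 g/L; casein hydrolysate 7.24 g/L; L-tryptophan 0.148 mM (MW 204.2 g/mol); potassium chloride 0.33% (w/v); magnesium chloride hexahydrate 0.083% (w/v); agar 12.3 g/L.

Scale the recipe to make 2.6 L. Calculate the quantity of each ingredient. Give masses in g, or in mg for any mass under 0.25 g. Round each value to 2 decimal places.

sodium acetate 4.68 g; sodium chloride 43.16 g; casein hydrolysate 18.82 g; L-tryptophan 78.58 mg; potassium chloride 8.58 g; magnesium chloride hexahydrate 2.16 g; agar 31.98 g

Working volume: 2.6 L.
sodium acetate: 0.18 g per 100 mL × 2600 mL ÷ 100 = 4.68 g
sodium chloride: 16.6 g/L × 2.6 L = 43.16 g
casein hydrolysate: 7.24 g/L × 2.6 L = 18.82 g
L-tryptophan: 0.148 mmol/L × 204.2 mg/mmol × 2.6 L = 78.58 mg
potassium chloride: 0.33 g per 100 mL × 2600 mL ÷ 100 = 8.58 g
magnesium chloride hexahydrate: 0.083% w/v = 0.83 g/L → 0.83 × 2.6 L = 2.16 g
agar: 12.3 g/L × 2.6 L = 31.98 g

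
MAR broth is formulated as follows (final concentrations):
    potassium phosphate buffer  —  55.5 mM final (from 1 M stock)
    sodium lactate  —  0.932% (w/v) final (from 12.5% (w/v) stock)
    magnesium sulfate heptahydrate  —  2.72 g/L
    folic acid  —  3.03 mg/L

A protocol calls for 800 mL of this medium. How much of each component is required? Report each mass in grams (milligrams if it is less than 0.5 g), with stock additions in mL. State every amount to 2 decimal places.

Target volume = 800 mL = 0.8 L.
potassium phosphate buffer: C1V1 = C2V2 → 55.5 mM × 800 mL ÷ 1000 mM = 44.40 mL
sodium lactate: V = C2·V2/C1 = 0.932% ÷ 12.5% × 800 mL = 59.65 mL
magnesium sulfate heptahydrate: 2.72 g/L × 0.8 L = 2.18 g
folic acid: 3.03 mg/L × 0.8 L = 2.42 mg

potassium phosphate buffer 44.40 mL; sodium lactate 59.65 mL; magnesium sulfate heptahydrate 2.18 g; folic acid 2.42 mg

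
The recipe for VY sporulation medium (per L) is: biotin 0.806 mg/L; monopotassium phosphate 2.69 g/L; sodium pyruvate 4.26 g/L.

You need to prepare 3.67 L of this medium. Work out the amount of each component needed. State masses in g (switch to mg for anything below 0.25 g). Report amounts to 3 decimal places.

biotin 2.958 mg; monopotassium phosphate 9.872 g; sodium pyruvate 15.634 g

Scale factor relative to 1 L: 3.67.
biotin: 0.806 mg/L × 3.67 L = 2.958 mg
monopotassium phosphate: 2.69 g/L × 3.67 L = 9.872 g
sodium pyruvate: 4.26 g/L × 3.67 L = 15.634 g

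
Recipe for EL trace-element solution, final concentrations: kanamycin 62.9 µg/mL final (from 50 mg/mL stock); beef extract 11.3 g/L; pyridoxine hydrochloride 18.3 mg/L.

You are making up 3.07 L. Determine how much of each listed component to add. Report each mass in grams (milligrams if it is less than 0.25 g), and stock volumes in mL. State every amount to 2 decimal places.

Working volume: 3.07 L.
kanamycin: V = C2·V2/C1 = 62.9 µg/mL × 3070 mL ÷ 50000 µg/mL = 3.86 mL
beef extract: 11.3 g/L × 3.07 L = 34.69 g
pyridoxine hydrochloride: 18.3 mg/L × 3.07 L = 56.18 mg

kanamycin 3.86 mL; beef extract 34.69 g; pyridoxine hydrochloride 56.18 mg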